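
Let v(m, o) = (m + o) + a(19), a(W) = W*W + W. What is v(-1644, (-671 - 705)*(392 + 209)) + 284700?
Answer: -543540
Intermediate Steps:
a(W) = W + W**2 (a(W) = W**2 + W = W + W**2)
v(m, o) = 380 + m + o (v(m, o) = (m + o) + 19*(1 + 19) = (m + o) + 19*20 = (m + o) + 380 = 380 + m + o)
v(-1644, (-671 - 705)*(392 + 209)) + 284700 = (380 - 1644 + (-671 - 705)*(392 + 209)) + 284700 = (380 - 1644 - 1376*601) + 284700 = (380 - 1644 - 826976) + 284700 = -828240 + 284700 = -543540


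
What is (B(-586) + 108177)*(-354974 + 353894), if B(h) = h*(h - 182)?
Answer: -602883000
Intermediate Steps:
B(h) = h*(-182 + h)
(B(-586) + 108177)*(-354974 + 353894) = (-586*(-182 - 586) + 108177)*(-354974 + 353894) = (-586*(-768) + 108177)*(-1080) = (450048 + 108177)*(-1080) = 558225*(-1080) = -602883000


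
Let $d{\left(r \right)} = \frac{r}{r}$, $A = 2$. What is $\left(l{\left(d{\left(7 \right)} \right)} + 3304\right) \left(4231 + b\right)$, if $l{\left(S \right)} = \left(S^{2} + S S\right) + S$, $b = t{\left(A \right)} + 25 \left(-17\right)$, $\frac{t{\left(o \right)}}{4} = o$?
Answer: $12612898$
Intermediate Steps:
$t{\left(o \right)} = 4 o$
$d{\left(r \right)} = 1$
$b = -417$ ($b = 4 \cdot 2 + 25 \left(-17\right) = 8 - 425 = -417$)
$l{\left(S \right)} = S + 2 S^{2}$ ($l{\left(S \right)} = \left(S^{2} + S^{2}\right) + S = 2 S^{2} + S = S + 2 S^{2}$)
$\left(l{\left(d{\left(7 \right)} \right)} + 3304\right) \left(4231 + b\right) = \left(1 \left(1 + 2 \cdot 1\right) + 3304\right) \left(4231 - 417\right) = \left(1 \left(1 + 2\right) + 3304\right) 3814 = \left(1 \cdot 3 + 3304\right) 3814 = \left(3 + 3304\right) 3814 = 3307 \cdot 3814 = 12612898$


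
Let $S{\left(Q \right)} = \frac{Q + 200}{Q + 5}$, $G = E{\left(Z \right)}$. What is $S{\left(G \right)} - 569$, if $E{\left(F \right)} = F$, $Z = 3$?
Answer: $- \frac{4349}{8} \approx -543.63$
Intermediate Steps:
$G = 3$
$S{\left(Q \right)} = \frac{200 + Q}{5 + Q}$
$S{\left(G \right)} - 569 = \frac{200 + 3}{5 + 3} - 569 = \frac{1}{8} \cdot 203 - 569 = \frac{203}{8} - 569 = - \frac{4349}{8}$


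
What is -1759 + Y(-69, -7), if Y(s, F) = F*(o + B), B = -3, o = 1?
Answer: -1745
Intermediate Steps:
Y(s, F) = -2*F (Y(s, F) = F*(1 - 3) = F*(-2) = -2*F)
-1759 + Y(-69, -7) = -1759 - 2*(-7) = -1759 + 14 = -1745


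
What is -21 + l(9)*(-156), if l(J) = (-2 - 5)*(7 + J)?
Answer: 17451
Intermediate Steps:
l(J) = -49 - 7*J (l(J) = -7*(7 + J) = -49 - 7*J)
-21 + l(9)*(-156) = -21 + (-49 - 7*9)*(-156) = -21 + (-49 - 63)*(-156) = -21 - 112*(-156) = -21 + 17472 = 17451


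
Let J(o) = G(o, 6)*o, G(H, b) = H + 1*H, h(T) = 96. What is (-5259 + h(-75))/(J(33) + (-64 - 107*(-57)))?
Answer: -5163/8213 ≈ -0.62864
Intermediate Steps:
G(H, b) = 2*H (G(H, b) = H + H = 2*H)
J(o) = 2*o² (J(o) = (2*o)*o = 2*o²)
(-5259 + h(-75))/(J(33) + (-64 - 107*(-57))) = (-5259 + 96)/(2*33² + (-64 - 107*(-57))) = -5163/(2*1089 + (-64 + 6099)) = -5163/(2178 + 6035) = -5163/8213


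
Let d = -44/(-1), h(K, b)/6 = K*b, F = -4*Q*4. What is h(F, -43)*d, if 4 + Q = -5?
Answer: -1634688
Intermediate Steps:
Q = -9 (Q = -4 - 5 = -9)
F = 144 (F = -4*(-9)*4 = 36*4 = 144)
h(K, b) = 6*K*b (h(K, b) = 6*(K*b) = 6*K*b)
d = 44 (d = -44*(-1) = -11*(-4) = 44)
h(F, -43)*d = (6*144*(-43))*44 = -37152*44 = -1634688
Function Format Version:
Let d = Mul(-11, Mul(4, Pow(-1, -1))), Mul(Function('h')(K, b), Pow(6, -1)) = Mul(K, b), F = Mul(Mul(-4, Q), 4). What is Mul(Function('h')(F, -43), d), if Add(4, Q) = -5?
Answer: -1634688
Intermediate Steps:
Q = -9 (Q = Add(-4, -5) = -9)
F = 144 (F = Mul(Mul(-4, -9), 4) = Mul(36, 4) = 144)
Function('h')(K, b) = Mul(6, K, b) (Function('h')(K, b) = Mul(6, Mul(K, b)) = Mul(6, K, b))
d = 44 (d = Mul(-11, Mul(4, -1)) = Mul(-11, -4) = 44)
Mul(Function('h')(F, -43), d) = Mul(Mul(6, 144, -43), 44) = Mul(-37152, 44) = -1634688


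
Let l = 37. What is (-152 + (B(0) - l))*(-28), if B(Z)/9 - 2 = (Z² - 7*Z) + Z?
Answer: 4788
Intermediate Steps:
B(Z) = 18 - 54*Z + 9*Z² (B(Z) = 18 + 9*((Z² - 7*Z) + Z) = 18 + 9*(Z² - 6*Z) = 18 + (-54*Z + 9*Z²) = 18 - 54*Z + 9*Z²)
(-152 + (B(0) - l))*(-28) = (-152 + ((18 - 54*0 + 9*0²) - 1*37))*(-28) = (-152 + ((18 + 0 + 9*0) - 37))*(-28) = (-152 + ((18 + 0 + 0) - 37))*(-28) = (-152 + (18 - 37))*(-28) = (-152 - 19)*(-28) = -171*(-28) = 4788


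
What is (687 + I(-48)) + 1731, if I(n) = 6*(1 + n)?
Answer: 2136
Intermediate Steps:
I(n) = 6 + 6*n
(687 + I(-48)) + 1731 = (687 + (6 + 6*(-48))) + 1731 = (687 + (6 - 288)) + 1731 = (687 - 282) + 1731 = 405 + 1731 = 2136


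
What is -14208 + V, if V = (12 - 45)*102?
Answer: -17574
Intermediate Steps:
V = -3366 (V = -33*102 = -3366)
-14208 + V = -14208 - 3366 = -17574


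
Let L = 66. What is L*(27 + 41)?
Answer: 4488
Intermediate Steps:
L*(27 + 41) = 66*(27 + 41) = 66*68 = 4488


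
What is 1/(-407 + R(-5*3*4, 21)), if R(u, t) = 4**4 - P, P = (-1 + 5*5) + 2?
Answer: -1/177 ≈ -0.0056497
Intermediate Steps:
P = 26 (P = (-1 + 25) + 2 = 24 + 2 = 26)
R(u, t) = 230 (R(u, t) = 4**4 - 1*26 = 256 - 26 = 230)
1/(-407 + R(-5*3*4, 21)) = 1/(-407 + 230) = 1/(-177) = -1/177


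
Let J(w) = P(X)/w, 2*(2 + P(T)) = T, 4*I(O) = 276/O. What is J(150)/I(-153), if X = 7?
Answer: -51/2300 ≈ -0.022174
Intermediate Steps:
I(O) = 69/O (I(O) = (276/O)/4 = 69/O)
P(T) = -2 + T/2
J(w) = 3/(2*w) (J(w) = (-2 + (½)*7)/w = (-2 + 7/2)/w = 3/(2*w))
J(150)/I(-153) = ((3/2)/150)/((69/(-153))) = ((3/2)*(1/150))/((69*(-1/153))) = 1/(100*(-23/51)) = (1/100)*(-51/23) = -51/2300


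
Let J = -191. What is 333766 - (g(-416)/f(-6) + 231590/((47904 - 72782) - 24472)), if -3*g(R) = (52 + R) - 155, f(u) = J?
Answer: 314608102234/942585 ≈ 3.3377e+5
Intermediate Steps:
f(u) = -191
g(R) = 103/3 - R/3 (g(R) = -((52 + R) - 155)/3 = -(-103 + R)/3 = 103/3 - R/3)
333766 - (g(-416)/f(-6) + 231590/((47904 - 72782) - 24472)) = 333766 - ((103/3 - 1/3*(-416))/(-191) + 231590/((47904 - 72782) - 24472)) = 333766 - ((103/3 + 416/3)*(-1/191) + 231590/(-24878 - 24472)) = 333766 - (173*(-1/191) + 231590/(-49350)) = 333766 - (-173/191 + 231590*(-1/49350)) = 333766 - (-173/191 - 23159/4935) = 333766 - 1*(-5277124/942585) = 333766 + 5277124/942585 = 314608102234/942585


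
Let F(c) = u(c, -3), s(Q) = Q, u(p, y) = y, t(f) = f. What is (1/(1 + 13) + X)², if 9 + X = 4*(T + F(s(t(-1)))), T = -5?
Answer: 328329/196 ≈ 1675.1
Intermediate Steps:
F(c) = -3
X = -41 (X = -9 + 4*(-5 - 3) = -9 + 4*(-8) = -9 - 32 = -41)
(1/(1 + 13) + X)² = (1/(1 + 13) - 41)² = (1/14 - 41)² = (-573/14)² = 328329/196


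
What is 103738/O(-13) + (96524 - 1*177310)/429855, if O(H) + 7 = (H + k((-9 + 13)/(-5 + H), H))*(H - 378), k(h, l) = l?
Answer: 43771593016/4366896945 ≈ 10.023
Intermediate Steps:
O(H) = -7 + 2*H*(-378 + H) (O(H) = -7 + (H + H)*(H - 378) = -7 + (2*H)*(-378 + H) = -7 + 2*H*(-378 + H))
103738/O(-13) + (96524 - 1*177310)/429855 = 103738/(-7 - 756*(-13) + 2*(-13)²) + (96524 - 1*177310)/429855 = 103738/(-7 + 9828 + 2*169) + (96524 - 177310)*(1/429855) = 103738/(-7 + 9828 + 338) - 80786*1/429855 = 103738/10159 - 80786/429855 = 43771593016/4366896945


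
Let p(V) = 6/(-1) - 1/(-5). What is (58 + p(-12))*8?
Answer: 2088/5 ≈ 417.60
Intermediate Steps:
p(V) = -29/5 (p(V) = 6*(-1) - 1*(-⅕) = -6 + ⅕ = -29/5)
(58 + p(-12))*8 = (58 - 29/5)*8 = (261/5)*8 = 2088/5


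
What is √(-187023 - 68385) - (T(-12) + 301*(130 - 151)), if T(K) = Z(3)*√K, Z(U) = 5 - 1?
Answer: 6321 - 8*I*√3 + 4*I*√15963 ≈ 6321.0 + 491.52*I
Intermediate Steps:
Z(U) = 4
T(K) = 4*√K
√(-187023 - 68385) - (T(-12) + 301*(130 - 151)) = √(-187023 - 68385) - (4*√(-12) + 301*(130 - 151)) = √(-255408) - (4*(2*I*√3) + 301*(-21)) = 4*I*√15963 - (8*I*√3 - 6321) = 4*I*√15963 - (-6321 + 8*I*√3) = 4*I*√15963 + (6321 - 8*I*√3) = 6321 - 8*I*√3 + 4*I*√15963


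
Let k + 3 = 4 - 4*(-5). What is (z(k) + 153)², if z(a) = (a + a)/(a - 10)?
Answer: 2975625/121 ≈ 24592.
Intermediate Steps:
k = 21 (k = -3 + (4 - 4*(-5)) = -3 + (4 + 20) = -3 + 24 = 21)
z(a) = 2*a/(-10 + a) (z(a) = (2*a)/(-10 + a) = 2*a/(-10 + a))
(z(k) + 153)² = (2*21/(-10 + 21) + 153)² = (2*21/11 + 153)² = (2*21*(1/11) + 153)² = (42/11 + 153)² = (1725/11)² = 2975625/121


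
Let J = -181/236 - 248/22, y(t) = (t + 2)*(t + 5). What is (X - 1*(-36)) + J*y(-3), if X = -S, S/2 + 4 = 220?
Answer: -482753/1298 ≈ -371.92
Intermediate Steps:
S = 432 (S = -8 + 2*220 = -8 + 440 = 432)
y(t) = (2 + t)*(5 + t)
X = -432 (X = -1*432 = -432)
J = -31255/2596 (J = -181*1/236 - 248*1/22 = -181/236 - 124/11 = -31255/2596 ≈ -12.040)
(X - 1*(-36)) + J*y(-3) = (-432 - 1*(-36)) - 31255*(10 + (-3)² + 7*(-3))/2596 = (-432 + 36) - 31255*(10 + 9 - 21)/2596 = -396 - 31255/2596*(-2) = -396 + 31255/1298 = -482753/1298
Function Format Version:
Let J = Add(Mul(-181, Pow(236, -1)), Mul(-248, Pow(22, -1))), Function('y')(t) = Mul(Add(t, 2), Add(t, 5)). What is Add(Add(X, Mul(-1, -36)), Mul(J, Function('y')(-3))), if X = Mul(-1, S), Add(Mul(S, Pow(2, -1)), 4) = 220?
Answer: Rational(-482753, 1298) ≈ -371.92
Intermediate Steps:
S = 432 (S = Add(-8, Mul(2, 220)) = Add(-8, 440) = 432)
Function('y')(t) = Mul(Add(2, t), Add(5, t))
X = -432 (X = Mul(-1, 432) = -432)
J = Rational(-31255, 2596) (J = Add(Mul(-181, Rational(1, 236)), Mul(-248, Rational(1, 22))) = Add(Rational(-181, 236), Rational(-124, 11)) = Rational(-31255, 2596) ≈ -12.040)
Add(Add(X, Mul(-1, -36)), Mul(J, Function('y')(-3))) = Add(Add(-432, Mul(-1, -36)), Mul(Rational(-31255, 2596), Add(10, Pow(-3, 2), Mul(7, -3)))) = Add(Add(-432, 36), Mul(Rational(-31255, 2596), Add(10, 9, -21))) = Add(-396, Mul(Rational(-31255, 2596), -2)) = Add(-396, Rational(31255, 1298)) = Rational(-482753, 1298)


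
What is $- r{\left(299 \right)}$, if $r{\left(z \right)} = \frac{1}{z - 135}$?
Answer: $- \frac{1}{164} \approx -0.0060976$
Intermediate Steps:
$r{\left(z \right)} = \frac{1}{-135 + z}$
$- r{\left(299 \right)} = - \frac{1}{-135 + 299} = - \frac{1}{164}$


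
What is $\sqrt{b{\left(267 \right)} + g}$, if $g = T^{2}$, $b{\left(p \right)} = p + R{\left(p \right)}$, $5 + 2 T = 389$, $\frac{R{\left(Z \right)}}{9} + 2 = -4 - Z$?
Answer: $\sqrt{34674} \approx 186.21$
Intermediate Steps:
$R{\left(Z \right)} = -54 - 9 Z$ ($R{\left(Z \right)} = -18 + 9 \left(-4 - Z\right) = -18 - \left(36 + 9 Z\right) = -54 - 9 Z$)
$T = 192$ ($T = - \frac{5}{2} + \frac{1}{2} \cdot 389 = - \frac{5}{2} + \frac{389}{2} = 192$)
$b{\left(p \right)} = -54 - 8 p$ ($b{\left(p \right)} = p - \left(54 + 9 p\right) = -54 - 8 p$)
$g = 36864$ ($g = 192^{2} = 36864$)
$\sqrt{b{\left(267 \right)} + g} = \sqrt{\left(-54 - 2136\right) + 36864} = \sqrt{-2190 + 36864} = \sqrt{34674}$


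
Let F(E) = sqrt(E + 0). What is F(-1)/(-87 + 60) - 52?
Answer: -52 - I/27 ≈ -52.0 - 0.037037*I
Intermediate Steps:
F(E) = sqrt(E)
F(-1)/(-87 + 60) - 52 = sqrt(-1)/(-87 + 60) - 52 = I/(-27) - 52 = -I/27 - 52 = -52 - I/27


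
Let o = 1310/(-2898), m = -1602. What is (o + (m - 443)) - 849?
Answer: -4194061/1449 ≈ -2894.5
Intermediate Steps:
o = -655/1449 (o = 1310*(-1/2898) = -655/1449 ≈ -0.45204)
(o + (m - 443)) - 849 = (-655/1449 + (-1602 - 443)) - 849 = (-655/1449 - 2045) - 849 = -2963860/1449 - 849 = -4194061/1449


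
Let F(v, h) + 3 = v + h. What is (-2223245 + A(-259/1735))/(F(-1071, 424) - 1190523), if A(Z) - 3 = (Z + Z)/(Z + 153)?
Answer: 294797442975/157947157454 ≈ 1.8664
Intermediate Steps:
F(v, h) = -3 + h + v (F(v, h) = -3 + (v + h) = -3 + (h + v) = -3 + h + v)
A(Z) = 3 + 2*Z/(153 + Z) (A(Z) = 3 + (Z + Z)/(Z + 153) = 3 + (2*Z)/(153 + Z) = 3 + 2*Z/(153 + Z))
(-2223245 + A(-259/1735))/(F(-1071, 424) - 1190523) = (-2223245 + (459 + 5*(-259/1735))/(153 - 259/1735))/((-3 + 424 - 1071) - 1190523) = (-2223245 + (459 + 5*(-259*1/1735))/(153 - 259*1/1735))/(-650 - 1190523) = (-2223245 + (459 + 5*(-259/1735))/(153 - 259/1735))/(-1191173) = (-2223245 + (459 - 259/347)/(265196/1735))*(-1/1191173) = (-2223245 + (1735/265196)*(159014/347))*(-1/1191173) = (-2223245 + 397535/132598)*(-1/1191173) = -294797442975/132598*(-1/1191173) = 294797442975/157947157454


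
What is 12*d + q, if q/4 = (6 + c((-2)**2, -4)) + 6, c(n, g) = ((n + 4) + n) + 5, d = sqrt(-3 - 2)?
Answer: 116 + 12*I*sqrt(5) ≈ 116.0 + 26.833*I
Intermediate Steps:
d = I*sqrt(5) (d = sqrt(-5) = I*sqrt(5) ≈ 2.2361*I)
c(n, g) = 9 + 2*n (c(n, g) = ((4 + n) + n) + 5 = (4 + 2*n) + 5 = 9 + 2*n)
q = 116 (q = 4*((6 + (9 + 2*(-2)**2)) + 6) = 4*((6 + (9 + 2*4)) + 6) = 4*((6 + (9 + 8)) + 6) = 4*((6 + 17) + 6) = 4*(23 + 6) = 4*29 = 116)
12*d + q = 12*(I*sqrt(5)) + 116 = 12*I*sqrt(5) + 116 = 116 + 12*I*sqrt(5)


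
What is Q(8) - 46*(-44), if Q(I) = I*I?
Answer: 2088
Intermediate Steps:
Q(I) = I²
Q(8) - 46*(-44) = 8² - 46*(-44) = 64 + 2024 = 2088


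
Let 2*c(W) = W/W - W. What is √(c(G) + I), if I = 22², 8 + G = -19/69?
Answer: 2*√581601/69 ≈ 22.105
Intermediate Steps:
G = -571/69 (G = -8 - 19/69 = -571/69 ≈ -8.2754)
c(W) = ½ - W/2 (c(W) = (W/W - W)/2 = (1 - W)/2 = ½ - W/2)
I = 484
√(c(G) + I) = √((½ - ½*(-571/69)) + 484) = √((½ + 571/138) + 484) = √(320/69 + 484) = √(33716/69) = 2*√581601/69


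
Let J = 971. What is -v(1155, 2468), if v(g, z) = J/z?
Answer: -971/2468 ≈ -0.39344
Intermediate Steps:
v(g, z) = 971/z
-v(1155, 2468) = -971/2468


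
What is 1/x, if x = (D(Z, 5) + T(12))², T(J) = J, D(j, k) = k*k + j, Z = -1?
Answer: 1/1296 ≈ 0.00077160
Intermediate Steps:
D(j, k) = j + k² (D(j, k) = k² + j = j + k²)
x = 1296 (x = ((-1 + 5²) + 12)² = ((-1 + 25) + 12)² = (24 + 12)² = 36² = 1296)
1/x = 1/1296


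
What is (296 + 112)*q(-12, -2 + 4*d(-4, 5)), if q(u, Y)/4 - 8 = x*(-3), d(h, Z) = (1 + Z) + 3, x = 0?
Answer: 13056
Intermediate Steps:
d(h, Z) = 4 + Z
q(u, Y) = 32 (q(u, Y) = 32 + 4*(0*(-3)) = 32 + 4*0 = 32 + 0 = 32)
(296 + 112)*q(-12, -2 + 4*d(-4, 5)) = (296 + 112)*32 = 408*32 = 13056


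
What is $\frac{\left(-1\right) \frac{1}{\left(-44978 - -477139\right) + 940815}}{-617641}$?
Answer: $\frac{1}{848006269616} \approx 1.1792 \cdot 10^{-12}$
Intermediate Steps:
$\frac{\left(-1\right) \frac{1}{\left(-44978 - -477139\right) + 940815}}{-617641} = - \frac{1}{\left(-44978 + 477139\right) + 940815} \left(- \frac{1}{617641}\right) = - \frac{1}{432161 + 940815} \left(- \frac{1}{617641}\right) = - \frac{1}{1372976} \left(- \frac{1}{617641}\right) = \left(-1\right) \frac{1}{1372976} \left(- \frac{1}{617641}\right) = \left(- \frac{1}{1372976}\right) \left(- \frac{1}{617641}\right) = \frac{1}{848006269616}$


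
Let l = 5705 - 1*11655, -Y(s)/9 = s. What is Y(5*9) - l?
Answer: 5545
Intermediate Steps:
Y(s) = -9*s
l = -5950 (l = 5705 - 11655 = -5950)
Y(5*9) - l = -45*9 - 1*(-5950) = -9*45 + 5950 = -405 + 5950 = 5545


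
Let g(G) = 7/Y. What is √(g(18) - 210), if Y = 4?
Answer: 7*I*√17/2 ≈ 14.431*I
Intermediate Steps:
g(G) = 7/4
√(g(18) - 210) = √(7/4 - 210) = √(-833/4) = 7*I*√17/2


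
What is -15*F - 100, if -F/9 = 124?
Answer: 16640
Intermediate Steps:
F = -1116 (F = -9*124 = -1116)
-15*F - 100 = -15*(-1116) - 100 = 16740 - 100 = 16640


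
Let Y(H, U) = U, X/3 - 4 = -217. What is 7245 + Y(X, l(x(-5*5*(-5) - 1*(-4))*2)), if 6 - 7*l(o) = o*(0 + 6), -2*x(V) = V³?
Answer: 1847265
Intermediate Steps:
X = -639 (X = 12 + 3*(-217) = 12 - 651 = -639)
x(V) = -V³/2
l(o) = 6/7 - 6*o/7 (l(o) = 6/7 - o*(0 + 6)/7 = 6/7 - o*6/7 = 6/7 - 6*o/7)
7245 + Y(X, l(x(-5*5*(-5) - 1*(-4))*2)) = 7245 + (6/7 - 6*(-(-5*5*(-5) - 1*(-4))³/2)*2/7) = 7245 + (6/7 - 6*(-(-25*(-5) + 4)³/2)*2/7) = 7245 + (6/7 - 6*(-(125 + 4)³/2)*2/7) = 7245 + (6/7 - 6*(-½*129³)*2/7) = 7245 + (6/7 - 6*(-½*2146689)*2/7) = 7245 + (6/7 - (-6440067)*2/7) = 7245 + (6/7 - 6/7*(-2146689)) = 7245 + (6/7 + 12880134/7) = 7245 + 1840020 = 1847265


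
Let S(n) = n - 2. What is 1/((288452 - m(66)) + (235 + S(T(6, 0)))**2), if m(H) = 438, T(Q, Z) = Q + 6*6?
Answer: 1/363639 ≈ 2.7500e-6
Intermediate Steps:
T(Q, Z) = 36 + Q (T(Q, Z) = Q + 36 = 36 + Q)
S(n) = -2 + n
1/((288452 - m(66)) + (235 + S(T(6, 0)))**2) = 1/((288452 - 1*438) + (235 + (-2 + (36 + 6)))**2) = 1/((288452 - 438) + (235 + (-2 + 42))**2) = 1/(288014 + (235 + 40)**2) = 1/(288014 + 275**2) = 1/(288014 + 75625) = 1/363639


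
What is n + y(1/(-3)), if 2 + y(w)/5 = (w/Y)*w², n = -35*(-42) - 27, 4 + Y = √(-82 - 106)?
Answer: 1973246/1377 + 5*I*√47/2754 ≈ 1433.0 + 0.012447*I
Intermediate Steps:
Y = -4 + 2*I*√47 (Y = -4 + √(-82 - 106) = -4 + √(-188) = -4 + 2*I*√47 ≈ -4.0 + 13.711*I)
n = 1443 (n = 1470 - 27 = 1443)
y(w) = -10 + 5*w³/(-4 + 2*I*√47) (y(w) = -10 + 5*((w/(-4 + 2*I*√47))*w²) = -10 + 5*(w³/(-4 + 2*I*√47)) = -10 + 5*w³/(-4 + 2*I*√47))
n + y(1/(-3)) = 1443 + (-10 - 5*(1/(-3))³/51 - 5*I*√47*(1/(-3))³/102) = 1443 + (-10 - 5*(-⅓)³/51 - 5*I*√47*(-⅓)³/102) = 1443 + (-10 - 5/51*(-1/27) - 5/102*I*√47*(-1/27)) = 1443 + (-10 + 5/1377 + 5*I*√47/2754) = 1443 + (-13765/1377 + 5*I*√47/2754) = 1973246/1377 + 5*I*√47/2754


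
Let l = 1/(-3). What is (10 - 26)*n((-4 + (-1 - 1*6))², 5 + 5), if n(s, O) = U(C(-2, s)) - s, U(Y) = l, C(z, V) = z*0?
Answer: 5824/3 ≈ 1941.3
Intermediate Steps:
l = -⅓ ≈ -0.33333
C(z, V) = 0
U(Y) = -⅓
n(s, O) = -⅓ - s
(10 - 26)*n((-4 + (-1 - 1*6))², 5 + 5) = (10 - 26)*(-⅓ - (-4 + (-1 - 1*6))²) = -16*(-⅓ - (-4 + (-1 - 6))²) = -16*(-⅓ - (-4 - 7)²) = -16*(-⅓ - 1*(-11)²) = -16*(-⅓ - 1*121) = -16*(-⅓ - 121) = -16*(-364/3) = 5824/3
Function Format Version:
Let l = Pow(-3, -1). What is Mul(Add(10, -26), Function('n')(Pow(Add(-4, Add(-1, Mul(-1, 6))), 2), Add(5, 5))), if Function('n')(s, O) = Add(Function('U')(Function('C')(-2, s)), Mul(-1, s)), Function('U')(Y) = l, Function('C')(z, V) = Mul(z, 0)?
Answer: Rational(5824, 3) ≈ 1941.3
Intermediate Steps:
l = Rational(-1, 3) ≈ -0.33333
Function('C')(z, V) = 0
Function('U')(Y) = Rational(-1, 3)
Function('n')(s, O) = Add(Rational(-1, 3), Mul(-1, s))
Mul(Add(10, -26), Function('n')(Pow(Add(-4, Add(-1, Mul(-1, 6))), 2), Add(5, 5))) = Mul(Add(10, -26), Add(Rational(-1, 3), Mul(-1, Pow(Add(-4, Add(-1, Mul(-1, 6))), 2)))) = Mul(-16, Add(Rational(-1, 3), Mul(-1, Pow(Add(-4, Add(-1, -6)), 2)))) = Mul(-16, Add(Rational(-1, 3), Mul(-1, Pow(Add(-4, -7), 2)))) = Mul(-16, Add(Rational(-1, 3), Mul(-1, Pow(-11, 2)))) = Mul(-16, Add(Rational(-1, 3), Mul(-1, 121))) = Mul(-16, Add(Rational(-1, 3), -121)) = Mul(-16, Rational(-364, 3)) = Rational(5824, 3)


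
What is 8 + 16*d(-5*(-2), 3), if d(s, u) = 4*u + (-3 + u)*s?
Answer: 200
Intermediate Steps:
d(s, u) = 4*u + s*(-3 + u)
8 + 16*d(-5*(-2), 3) = 8 + 16*(-(-15)*(-2) + 4*3 - 5*(-2)*3) = 8 + 16*(-3*10 + 12 + 10*3) = 8 + 16*(-30 + 12 + 30) = 8 + 16*12 = 8 + 192 = 200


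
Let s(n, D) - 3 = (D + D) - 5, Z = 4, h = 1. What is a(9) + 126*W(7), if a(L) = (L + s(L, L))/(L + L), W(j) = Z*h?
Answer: 9097/18 ≈ 505.39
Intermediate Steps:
s(n, D) = -2 + 2*D (s(n, D) = 3 + ((D + D) - 5) = 3 + (2*D - 5) = 3 + (-5 + 2*D) = -2 + 2*D)
W(j) = 4 (W(j) = 4*1 = 4)
a(L) = (-2 + 3*L)/(2*L) (a(L) = (L + (-2 + 2*L))/(L + L) = (-2 + 3*L)/((2*L)) = (-2 + 3*L)*(1/(2*L)) = (-2 + 3*L)/(2*L))
a(9) + 126*W(7) = (3/2 - 1/9) + 126*4 = (3/2 - 1*⅑) + 504 = (3/2 - ⅑) + 504 = 25/18 + 504 = 9097/18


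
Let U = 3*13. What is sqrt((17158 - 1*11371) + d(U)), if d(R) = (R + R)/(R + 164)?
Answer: sqrt(238492317)/203 ≈ 76.075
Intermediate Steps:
U = 39
d(R) = 2*R/(164 + R) (d(R) = (2*R)/(164 + R) = 2*R/(164 + R))
sqrt((17158 - 1*11371) + d(U)) = sqrt((17158 - 1*11371) + 2*39/(164 + 39)) = sqrt((17158 - 11371) + 2*39/203) = sqrt(5787 + 2*39*(1/203)) = sqrt(5787 + 78/203) = sqrt(1174839/203) = sqrt(238492317)/203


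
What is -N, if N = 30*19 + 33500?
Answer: -34070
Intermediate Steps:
N = 34070 (N = 570 + 33500 = 34070)
-N = -1*34070 = -34070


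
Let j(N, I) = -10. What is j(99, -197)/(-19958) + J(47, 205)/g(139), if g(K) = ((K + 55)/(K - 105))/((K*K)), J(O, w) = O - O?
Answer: 5/9979 ≈ 0.00050105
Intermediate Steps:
J(O, w) = 0
g(K) = (55 + K)/(K²*(-105 + K)) (g(K) = ((55 + K)/(-105 + K))/(K²) = ((55 + K)/(-105 + K))/K² = (55 + K)/(K²*(-105 + K)))
j(99, -197)/(-19958) + J(47, 205)/g(139) = -10/(-19958) + 0/(((55 + 139)/(139²*(-105 + 139)))) = -10*(-1/19958) + 0/(((1/19321)*194/34)) = 5/9979 + 0/(((1/19321)*(1/34)*194)) = 5/9979 + 0/(97/328457) = 5/9979 + 0*(328457/97) = 5/9979 + 0 = 5/9979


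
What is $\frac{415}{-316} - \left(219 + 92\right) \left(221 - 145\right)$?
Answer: $- \frac{7469391}{316} \approx -23637.0$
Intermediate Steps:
$\frac{415}{-316} - \left(219 + 92\right) \left(221 - 145\right) = 415 \left(- \frac{1}{316}\right) - 311 \cdot 76 = - \frac{415}{316} - 23636 = - \frac{7469391}{316}$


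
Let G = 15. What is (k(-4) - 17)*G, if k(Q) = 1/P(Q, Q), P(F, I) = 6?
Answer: -505/2 ≈ -252.50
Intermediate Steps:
k(Q) = ⅙ (k(Q) = 1/6 = ⅙)
(k(-4) - 17)*G = (⅙ - 17)*15 = -101/6*15 = -505/2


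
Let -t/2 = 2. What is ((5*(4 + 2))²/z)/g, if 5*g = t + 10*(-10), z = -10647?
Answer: 125/30758 ≈ 0.0040640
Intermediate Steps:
t = -4 (t = -2*2 = -4)
g = -104/5 (g = (-4 + 10*(-10))/5 = (-4 - 100)/5 = (⅕)*(-104) = -104/5 ≈ -20.800)
((5*(4 + 2))²/z)/g = ((5*(4 + 2))²/(-10647))/(-104/5) = -5*(5*6)²*(-1)/(104*10647) = -5*30²*(-1)/(104*10647) = -1125*(-1)/(26*10647) = -5/104*(-100/1183) = 125/30758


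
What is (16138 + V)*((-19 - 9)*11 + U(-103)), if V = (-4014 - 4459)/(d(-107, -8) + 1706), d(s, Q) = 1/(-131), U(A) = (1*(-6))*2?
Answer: -230751421888/44697 ≈ -5.1626e+6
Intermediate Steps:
U(A) = -12 (U(A) = -6*2 = -12)
d(s, Q) = -1/131
V = -1109963/223485 (V = (-4014 - 4459)/(-1/131 + 1706) = -8473/223485/131 = -8473*131/223485 = -1109963/223485 ≈ -4.9666)
(16138 + V)*((-19 - 9)*11 + U(-103)) = (16138 - 1109963/223485)*((-19 - 9)*11 - 12) = 3605490967*(-28*11 - 12)/223485 = 3605490967*(-308 - 12)/223485 = (3605490967/223485)*(-320) = -230751421888/44697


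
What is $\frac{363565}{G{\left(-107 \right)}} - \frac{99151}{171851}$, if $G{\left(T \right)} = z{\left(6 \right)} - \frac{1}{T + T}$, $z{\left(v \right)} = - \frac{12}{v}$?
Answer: $- \frac{13370550223887}{73380377} \approx -1.8221 \cdot 10^{5}$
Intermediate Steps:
$G{\left(T \right)} = -2 - \frac{1}{2 T}$ ($G{\left(T \right)} = - \frac{12}{6} - \frac{1}{T + T} = \left(-12\right) \frac{1}{6} - \frac{1}{2 T} = -2 - \frac{1}{2 T}$)
$\frac{363565}{G{\left(-107 \right)}} - \frac{99151}{171851} = \frac{363565}{-2 - \frac{1}{2 \left(-107\right)}} - \frac{99151}{171851} = \frac{363565}{-2 - - \frac{1}{214}} - \frac{99151}{171851} = \frac{363565}{-2 + \frac{1}{214}} - \frac{99151}{171851} = \frac{363565}{- \frac{427}{214}} - \frac{99151}{171851} = 363565 \left(- \frac{214}{427}\right) - \frac{99151}{171851} = - \frac{77802910}{427} - \frac{99151}{171851} = - \frac{13370550223887}{73380377}$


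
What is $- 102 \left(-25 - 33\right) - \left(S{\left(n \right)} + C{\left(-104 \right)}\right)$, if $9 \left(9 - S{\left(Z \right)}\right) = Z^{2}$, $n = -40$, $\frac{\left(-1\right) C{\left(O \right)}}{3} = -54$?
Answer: $\frac{53305}{9} \approx 5922.8$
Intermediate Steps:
$C{\left(O \right)} = 162$ ($C{\left(O \right)} = \left(-3\right) \left(-54\right) = 162$)
$S{\left(Z \right)} = 9 - \frac{Z^{2}}{9}$
$- 102 \left(-25 - 33\right) - \left(S{\left(n \right)} + C{\left(-104 \right)}\right) = - 102 \left(-25 - 33\right) - \left(\left(9 - \frac{\left(-40\right)^{2}}{9}\right) + 162\right) = \left(-102\right) \left(-58\right) - \left(\left(9 - \frac{1600}{9}\right) + 162\right) = 5916 - \left(\left(9 - \frac{1600}{9}\right) + 162\right) = 5916 - \left(- \frac{1519}{9} + 162\right) = 5916 - - \frac{61}{9} = 5916 + \frac{61}{9} = \frac{53305}{9}$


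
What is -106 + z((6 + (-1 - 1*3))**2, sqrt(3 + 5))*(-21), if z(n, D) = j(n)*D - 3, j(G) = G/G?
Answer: -43 - 42*sqrt(2) ≈ -102.40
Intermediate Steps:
j(G) = 1
z(n, D) = -3 + D (z(n, D) = 1*D - 3 = D - 3 = -3 + D)
-106 + z((6 + (-1 - 1*3))**2, sqrt(3 + 5))*(-21) = -106 + (-3 + sqrt(3 + 5))*(-21) = -106 + (-3 + sqrt(8))*(-21) = -106 + (-3 + 2*sqrt(2))*(-21) = -106 + (63 - 42*sqrt(2)) = -43 - 42*sqrt(2)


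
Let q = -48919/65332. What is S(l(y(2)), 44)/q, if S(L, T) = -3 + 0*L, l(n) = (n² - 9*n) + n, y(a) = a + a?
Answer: 195996/48919 ≈ 4.0065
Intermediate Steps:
y(a) = 2*a
l(n) = n² - 8*n
S(L, T) = -3 (S(L, T) = -3 + 0 = -3)
q = -48919/65332 (q = -48919*1/65332 = -48919/65332 ≈ -0.74878)
S(l(y(2)), 44)/q = -3/(-48919/65332) = -3*(-65332/48919) = 195996/48919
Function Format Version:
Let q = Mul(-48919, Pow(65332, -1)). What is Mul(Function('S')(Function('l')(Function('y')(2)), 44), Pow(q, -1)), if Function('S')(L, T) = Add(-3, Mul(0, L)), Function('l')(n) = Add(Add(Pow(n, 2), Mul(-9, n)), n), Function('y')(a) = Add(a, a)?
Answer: Rational(195996, 48919) ≈ 4.0065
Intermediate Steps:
Function('y')(a) = Mul(2, a)
Function('l')(n) = Add(Pow(n, 2), Mul(-8, n))
Function('S')(L, T) = -3 (Function('S')(L, T) = Add(-3, 0) = -3)
q = Rational(-48919, 65332) (q = Mul(-48919, Rational(1, 65332)) = Rational(-48919, 65332) ≈ -0.74878)
Mul(Function('S')(Function('l')(Function('y')(2)), 44), Pow(q, -1)) = Mul(-3, Pow(Rational(-48919, 65332), -1)) = Mul(-3, Rational(-65332, 48919)) = Rational(195996, 48919)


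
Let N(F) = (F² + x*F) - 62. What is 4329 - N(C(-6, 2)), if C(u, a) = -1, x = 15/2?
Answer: 8795/2 ≈ 4397.5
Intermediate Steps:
x = 15/2 (x = 15*(½) = 15/2 ≈ 7.5000)
N(F) = -62 + F² + 15*F/2 (N(F) = (F² + 15*F/2) - 62 = -62 + F² + 15*F/2)
4329 - N(C(-6, 2)) = 4329 - (-62 + (-1)² + (15/2)*(-1)) = 4329 - (-62 + 1 - 15/2) = 4329 - 1*(-137/2) = 4329 + 137/2 = 8795/2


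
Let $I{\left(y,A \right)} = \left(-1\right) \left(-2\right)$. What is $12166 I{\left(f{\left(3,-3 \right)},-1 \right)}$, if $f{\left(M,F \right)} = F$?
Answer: $24332$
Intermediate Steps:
$I{\left(y,A \right)} = 2$
$12166 I{\left(f{\left(3,-3 \right)},-1 \right)} = 12166 \cdot 2 = 24332$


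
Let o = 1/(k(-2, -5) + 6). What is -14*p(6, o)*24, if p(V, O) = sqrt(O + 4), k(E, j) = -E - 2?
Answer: -280*sqrt(6) ≈ -685.86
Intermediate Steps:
k(E, j) = -2 - E
o = 1/6 (o = 1/((-2 - 1*(-2)) + 6) = 1/((-2 + 2) + 6) = 1/(0 + 6) = 1/6 ≈ 0.16667)
p(V, O) = sqrt(4 + O)
-14*p(6, o)*24 = -14*sqrt(4 + 1/6)*24 = -35*sqrt(6)/3*24 = -280*sqrt(6)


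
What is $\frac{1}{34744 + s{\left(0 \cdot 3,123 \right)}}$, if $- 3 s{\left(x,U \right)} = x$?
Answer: $\frac{1}{34744} \approx 2.8782 \cdot 10^{-5}$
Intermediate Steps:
$s{\left(x,U \right)} = - \frac{x}{3}$
$\frac{1}{34744 + s{\left(0 \cdot 3,123 \right)}} = \frac{1}{34744 - \frac{0 \cdot 3}{3}} = \frac{1}{34744 - 0} = \frac{1}{34744 + 0} = \frac{1}{34744}$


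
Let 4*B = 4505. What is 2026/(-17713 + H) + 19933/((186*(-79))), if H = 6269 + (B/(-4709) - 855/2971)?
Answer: -9128519857151/5952471783426 ≈ -1.5336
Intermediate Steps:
B = 4505/4 (B = (¼)*4505 = 4505/4 ≈ 1126.3)
H = 20634985837/3291868 (H = 6269 + ((4505/4)/(-4709) - 855/2971) = 6269 + ((4505/4)*(-1/4709) - 855*1/2971) = 6269 + (-265/1108 - 855/2971) = 6269 - 1734655/3291868 = 20634985837/3291868 ≈ 6268.5)
2026/(-17713 + H) + 19933/((186*(-79))) = 2026/(-17713 + 20634985837/3291868) + 19933/((186*(-79))) = 2026/(-37673872047/3291868) + 19933/(-14694) = 2026*(-3291868/37673872047) + 19933*(-1/14694) = -6669324568/37673872047 - 643/474 = -9128519857151/5952471783426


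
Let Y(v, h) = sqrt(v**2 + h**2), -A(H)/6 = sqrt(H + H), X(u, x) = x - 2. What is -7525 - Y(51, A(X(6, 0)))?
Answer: -7525 - 3*sqrt(273) ≈ -7574.6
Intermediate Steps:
X(u, x) = -2 + x
A(H) = -6*sqrt(2)*sqrt(H) (A(H) = -6*sqrt(H + H) = -6*sqrt(2)*sqrt(H))
Y(v, h) = sqrt(h**2 + v**2)
-7525 - Y(51, A(X(6, 0))) = -7525 - sqrt((-6*sqrt(2)*sqrt(-2 + 0))**2 + 51**2) = -7525 - sqrt((-6*sqrt(2)*sqrt(-2))**2 + 2601) = -7525 - sqrt((-6*sqrt(2)*I*sqrt(2))**2 + 2601) = -7525 - sqrt((-12*I)**2 + 2601) = -7525 - sqrt(-144 + 2601) = -7525 - sqrt(2457) = -7525 - 3*sqrt(273)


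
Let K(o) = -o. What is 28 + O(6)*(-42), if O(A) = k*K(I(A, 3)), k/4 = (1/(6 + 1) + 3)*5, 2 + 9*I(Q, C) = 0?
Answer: -1676/3 ≈ -558.67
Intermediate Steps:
I(Q, C) = -2/9 (I(Q, C) = -2/9 + (⅑)*0 = -2/9 + 0 = -2/9)
k = 440/7 (k = 4*((1/(6 + 1) + 3)*5) = 4*((1/7 + 3)*5) = 4*((⅐ + 3)*5) = 4*((22/7)*5) = 4*(110/7) = 440/7 ≈ 62.857)
O(A) = 880/63 (O(A) = 440*(-1*(-2/9))/7 = (440/7)*(2/9) = 880/63)
28 + O(6)*(-42) = 28 + (880/63)*(-42) = 28 - 1760/3 = -1676/3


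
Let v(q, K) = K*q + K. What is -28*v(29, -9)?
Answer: 7560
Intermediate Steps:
v(q, K) = K + K*q
-28*v(29, -9) = -(-252)*(1 + 29) = -(-252)*30 = -28*(-270) = 7560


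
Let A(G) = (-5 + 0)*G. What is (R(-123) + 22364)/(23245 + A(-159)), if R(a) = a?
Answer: 22241/24040 ≈ 0.92517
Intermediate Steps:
A(G) = -5*G
(R(-123) + 22364)/(23245 + A(-159)) = (-123 + 22364)/(23245 - 5*(-159)) = 22241/(23245 + 795) = 22241/24040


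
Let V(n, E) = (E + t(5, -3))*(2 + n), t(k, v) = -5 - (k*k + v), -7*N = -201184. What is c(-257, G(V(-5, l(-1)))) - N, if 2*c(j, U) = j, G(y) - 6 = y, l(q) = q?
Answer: -404167/14 ≈ -28869.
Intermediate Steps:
N = 201184/7 (N = -⅐*(-201184) = 201184/7 ≈ 28741.)
t(k, v) = -5 - v - k² (t(k, v) = -5 - (k² + v) = -5 - (v + k²) = -5 + (-v - k²) = -5 - v - k²)
V(n, E) = (-27 + E)*(2 + n) (V(n, E) = (E + (-5 - 1*(-3) - 1*5²))*(2 + n) = (E + (-5 + 3 - 1*25))*(2 + n) = (E + (-5 + 3 - 25))*(2 + n) = (E - 27)*(2 + n) = (-27 + E)*(2 + n))
G(y) = 6 + y
c(j, U) = j/2
c(-257, G(V(-5, l(-1)))) - N = (½)*(-257) - 1*201184/7 = -257/2 - 201184/7 = -404167/14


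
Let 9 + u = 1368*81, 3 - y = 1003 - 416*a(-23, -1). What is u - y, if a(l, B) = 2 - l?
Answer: 101399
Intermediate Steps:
y = 9400 (y = 3 - (1003 - 416*(2 - 1*(-23))) = 3 - (1003 - 416*(2 + 23)) = 3 - (1003 - 416*25) = 3 - (1003 - 10400) = 3 - 1*(-9397) = 3 + 9397 = 9400)
u = 110799 (u = -9 + 1368*81 = -9 + 110808 = 110799)
u - y = 110799 - 1*9400 = 110799 - 9400 = 101399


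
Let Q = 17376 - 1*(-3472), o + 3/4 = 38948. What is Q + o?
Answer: 239181/4 ≈ 59795.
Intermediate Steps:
o = 155789/4 (o = -3/4 + 38948 = 155789/4 ≈ 38947.)
Q = 20848 (Q = 17376 + 3472 = 20848)
Q + o = 20848 + 155789/4 = 239181/4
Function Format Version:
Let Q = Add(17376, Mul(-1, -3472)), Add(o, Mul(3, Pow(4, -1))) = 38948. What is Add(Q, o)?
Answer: Rational(239181, 4) ≈ 59795.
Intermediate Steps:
o = Rational(155789, 4) (o = Add(Rational(-3, 4), 38948) = Rational(155789, 4) ≈ 38947.)
Q = 20848 (Q = Add(17376, 3472) = 20848)
Add(Q, o) = Add(20848, Rational(155789, 4)) = Rational(239181, 4)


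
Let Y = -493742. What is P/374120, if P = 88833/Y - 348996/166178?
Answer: -93538036653/15348096803696560 ≈ -6.0944e-6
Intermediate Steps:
P = -93538036653/41024529038 (P = 88833/(-493742) - 348996/166178 = 88833*(-1/493742) - 348996*1/166178 = -88833/493742 - 174498/83089 = -93538036653/41024529038 ≈ -2.2801)
P/374120 = -93538036653/41024529038/374120 = -93538036653/41024529038*1/374120 = -93538036653/15348096803696560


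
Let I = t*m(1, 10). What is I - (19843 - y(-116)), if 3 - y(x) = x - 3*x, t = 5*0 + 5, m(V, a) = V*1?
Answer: -20067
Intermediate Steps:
m(V, a) = V
t = 5 (t = 0 + 5 = 5)
y(x) = 3 + 2*x (y(x) = 3 - (x - 3*x) = 3 - (-2)*x = 3 + 2*x)
I = 5 (I = 5*1 = 5)
I - (19843 - y(-116)) = 5 - (19843 - (3 + 2*(-116))) = 5 - (19843 - (3 - 232)) = 5 - (19843 - 1*(-229)) = 5 - (19843 + 229) = 5 - 1*20072 = 5 - 20072 = -20067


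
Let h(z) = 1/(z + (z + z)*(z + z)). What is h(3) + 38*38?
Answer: 56317/39 ≈ 1444.0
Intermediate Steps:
h(z) = 1/(z + 4*z**2) (h(z) = 1/(z + (2*z)*(2*z)) = 1/(z + 4*z**2))
h(3) + 38*38 = 1/(3*(1 + 4*3)) + 38*38 = 1/(3*(1 + 12)) + 1444 = (1/3)/13 + 1444 = (1/3)*(1/13) + 1444 = 1/39 + 1444 = 56317/39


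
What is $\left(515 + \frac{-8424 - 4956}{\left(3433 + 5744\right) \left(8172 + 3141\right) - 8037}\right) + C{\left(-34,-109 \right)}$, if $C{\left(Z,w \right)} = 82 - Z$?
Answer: $\frac{5458746442}{8650947} \approx 631.0$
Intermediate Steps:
$\left(515 + \frac{-8424 - 4956}{\left(3433 + 5744\right) \left(8172 + 3141\right) - 8037}\right) + C{\left(-34,-109 \right)} = \left(515 + \frac{-8424 - 4956}{\left(3433 + 5744\right) \left(8172 + 3141\right) - 8037}\right) + \left(82 - -34\right) = \left(515 - \frac{13380}{9177 \cdot 11313 - 8037}\right) + \left(82 + 34\right) = \left(515 - \frac{13380}{103819401 - 8037}\right) + 116 = \left(515 - \frac{13380}{103811364}\right) + 116 = \left(515 - \frac{1115}{8650947}\right) + 116 = \frac{4455236590}{8650947} + 116 = \frac{5458746442}{8650947}$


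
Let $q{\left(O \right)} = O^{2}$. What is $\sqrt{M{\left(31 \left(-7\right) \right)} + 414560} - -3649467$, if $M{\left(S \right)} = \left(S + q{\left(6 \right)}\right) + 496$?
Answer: $3649467 + 5 \sqrt{16595} \approx 3.6501 \cdot 10^{6}$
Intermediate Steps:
$M{\left(S \right)} = 532 + S$ ($M{\left(S \right)} = \left(S + 6^{2}\right) + 496 = \left(S + 36\right) + 496 = \left(36 + S\right) + 496 = 532 + S$)
$\sqrt{M{\left(31 \left(-7\right) \right)} + 414560} - -3649467 = \sqrt{\left(532 + 31 \left(-7\right)\right) + 414560} - -3649467 = \sqrt{\left(532 - 217\right) + 414560} + 3649467 = \sqrt{315 + 414560} + 3649467 = \sqrt{414875} + 3649467 = 5 \sqrt{16595} + 3649467 = 3649467 + 5 \sqrt{16595}$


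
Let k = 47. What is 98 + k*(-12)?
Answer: -466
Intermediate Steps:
98 + k*(-12) = 98 + 47*(-12) = 98 - 564 = -466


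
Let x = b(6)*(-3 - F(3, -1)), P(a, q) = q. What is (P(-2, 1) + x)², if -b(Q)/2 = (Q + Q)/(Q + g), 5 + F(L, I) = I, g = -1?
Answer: 4489/25 ≈ 179.56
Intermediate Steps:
F(L, I) = -5 + I
b(Q) = -4*Q/(-1 + Q) (b(Q) = -2*(Q + Q)/(Q - 1) = -2*2*Q/(-1 + Q) = -4*Q/(-1 + Q))
x = -72/5 (x = (-4*6/(-1 + 6))*(-3 - (-5 - 1)) = (-4*6/5)*(-3 - 1*(-6)) = (-4*6*⅕)*(-3 + 6) = -24/5*3 = -72/5 ≈ -14.400)
(P(-2, 1) + x)² = (1 - 72/5)² = (-67/5)² = 4489/25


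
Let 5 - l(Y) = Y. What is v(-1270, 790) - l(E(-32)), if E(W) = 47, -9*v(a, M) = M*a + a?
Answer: 1004948/9 ≈ 1.1166e+5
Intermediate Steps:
v(a, M) = -a/9 - M*a/9 (v(a, M) = -(M*a + a)/9 = -(a + M*a)/9 = -a/9 - M*a/9)
l(Y) = 5 - Y
v(-1270, 790) - l(E(-32)) = -⅑*(-1270)*(1 + 790) - (5 - 1*47) = -⅑*(-1270)*791 - (5 - 47) = 1004570/9 - 1*(-42) = 1004570/9 + 42 = 1004948/9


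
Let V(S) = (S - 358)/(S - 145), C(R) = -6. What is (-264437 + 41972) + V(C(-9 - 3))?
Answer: -33591851/151 ≈ -2.2246e+5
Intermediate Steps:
V(S) = (-358 + S)/(-145 + S)
(-264437 + 41972) + V(C(-9 - 3)) = (-264437 + 41972) + (-358 - 6)/(-145 - 6) = -222465 - 364/(-151) = -222465 - 1/151*(-364) = -222465 + 364/151 = -33591851/151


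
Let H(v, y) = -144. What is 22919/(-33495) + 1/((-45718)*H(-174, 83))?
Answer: -50294909251/73503571680 ≈ -0.68425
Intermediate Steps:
22919/(-33495) + 1/((-45718)*H(-174, 83)) = 22919/(-33495) + 1/(-45718*(-144)) = 22919*(-1/33495) - 1/45718*(-1/144) = -22919/33495 + 1/6583392 = -50294909251/73503571680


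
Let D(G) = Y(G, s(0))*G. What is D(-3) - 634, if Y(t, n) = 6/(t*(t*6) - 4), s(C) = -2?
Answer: -15859/25 ≈ -634.36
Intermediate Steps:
Y(t, n) = 6/(-4 + 6*t**2) (Y(t, n) = 6/(t*(6*t) - 4) = 6/(6*t**2 - 4) = 6/(-4 + 6*t**2))
D(G) = 3*G/(-2 + 3*G**2) (D(G) = (3/(-2 + 3*G**2))*G = 3*G/(-2 + 3*G**2))
D(-3) - 634 = 3*(-3)/(-2 + 3*(-3)**2) - 634 = 3*(-3)/(-2 + 3*9) - 634 = 3*(-3)/(-2 + 27) - 634 = 3*(-3)/25 - 634 = 3*(-3)*(1/25) - 634 = -9/25 - 634 = -15859/25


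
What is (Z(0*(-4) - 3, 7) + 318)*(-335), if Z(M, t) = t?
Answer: -108875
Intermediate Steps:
(Z(0*(-4) - 3, 7) + 318)*(-335) = (7 + 318)*(-335) = 325*(-335) = -108875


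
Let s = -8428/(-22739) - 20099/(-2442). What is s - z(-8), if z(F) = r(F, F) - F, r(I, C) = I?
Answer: 477612337/55528638 ≈ 8.6012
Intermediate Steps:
s = 477612337/55528638 (s = -8428*(-1/22739) - 20099*(-1/2442) = 8428/22739 + 20099/2442 = 477612337/55528638 ≈ 8.6012)
z(F) = 0 (z(F) = F - F = 0)
s - z(-8) = 477612337/55528638 - 1*0 = 477612337/55528638 + 0 = 477612337/55528638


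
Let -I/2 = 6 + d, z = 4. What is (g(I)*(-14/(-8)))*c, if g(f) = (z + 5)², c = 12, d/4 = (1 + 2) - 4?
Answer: 1701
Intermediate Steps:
d = -4 (d = 4*((1 + 2) - 4) = 4*(3 - 4) = 4*(-1) = -4)
I = -4 (I = -2*(6 - 4) = -2*2 = -4)
g(f) = 81 (g(f) = (4 + 5)² = 9² = 81)
(g(I)*(-14/(-8)))*c = (81*(-14/(-8)))*12 = (81*(-14*(-⅛)))*12 = (81*(7/4))*12 = (567/4)*12 = 1701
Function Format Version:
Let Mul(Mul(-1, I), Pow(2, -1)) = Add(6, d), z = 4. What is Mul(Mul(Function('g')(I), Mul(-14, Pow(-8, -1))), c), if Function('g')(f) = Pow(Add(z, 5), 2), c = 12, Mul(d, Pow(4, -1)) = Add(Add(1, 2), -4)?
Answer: 1701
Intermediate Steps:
d = -4 (d = Mul(4, Add(Add(1, 2), -4)) = Mul(4, Add(3, -4)) = Mul(4, -1) = -4)
I = -4 (I = Mul(-2, Add(6, -4)) = Mul(-2, 2) = -4)
Function('g')(f) = 81 (Function('g')(f) = Pow(Add(4, 5), 2) = Pow(9, 2) = 81)
Mul(Mul(Function('g')(I), Mul(-14, Pow(-8, -1))), c) = Mul(Mul(81, Mul(-14, Pow(-8, -1))), 12) = Mul(Mul(81, Mul(-14, Rational(-1, 8))), 12) = Mul(Mul(81, Rational(7, 4)), 12) = Mul(Rational(567, 4), 12) = 1701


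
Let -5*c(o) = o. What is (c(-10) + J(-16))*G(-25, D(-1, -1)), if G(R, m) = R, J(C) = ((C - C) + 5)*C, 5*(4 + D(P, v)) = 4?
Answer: 1950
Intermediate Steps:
D(P, v) = -16/5 (D(P, v) = -4 + (⅕)*4 = -4 + ⅘ = -16/5)
J(C) = 5*C (J(C) = (0 + 5)*C = 5*C)
c(o) = -o/5
(c(-10) + J(-16))*G(-25, D(-1, -1)) = (-⅕*(-10) + 5*(-16))*(-25) = (2 - 80)*(-25) = -78*(-25) = 1950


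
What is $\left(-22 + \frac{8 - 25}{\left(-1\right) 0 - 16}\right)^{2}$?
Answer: $\frac{112225}{256} \approx 438.38$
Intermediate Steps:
$\left(-22 + \frac{8 - 25}{\left(-1\right) 0 - 16}\right)^{2} = \left(-22 - \frac{17}{0 - 16}\right)^{2} = \left(-22 - \frac{17}{-16}\right)^{2} = \left(-22 - - \frac{17}{16}\right)^{2} = \left(-22 + \frac{17}{16}\right)^{2} = \left(- \frac{335}{16}\right)^{2} = \frac{112225}{256}$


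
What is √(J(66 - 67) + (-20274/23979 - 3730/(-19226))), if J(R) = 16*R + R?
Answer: I*√104212227068801258/76836709 ≈ 4.2014*I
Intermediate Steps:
J(R) = 17*R
√(J(66 - 67) + (-20274/23979 - 3730/(-19226))) = √(17*(66 - 67) + (-20274/23979 - 3730/(-19226))) = √(17*(-1) + (-20274*1/23979 - 3730*(-1/19226))) = √(-17 + (-6758/7993 + 1865/9613)) = √(-17 - 50057709/76836709) = √(-1356281762/76836709) = I*√104212227068801258/76836709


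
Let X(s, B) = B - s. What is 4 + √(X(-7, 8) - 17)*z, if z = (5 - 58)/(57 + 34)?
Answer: 4 - 53*I*√2/91 ≈ 4.0 - 0.82366*I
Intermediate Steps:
z = -53/91 ≈ -0.58242
4 + √(X(-7, 8) - 17)*z = 4 + √((8 - 1*(-7)) - 17)*(-53/91) = 4 + √((8 + 7) - 17)*(-53/91) = 4 + √(15 - 17)*(-53/91) = 4 + √(-2)*(-53/91) = 4 + (I*√2)*(-53/91) = 4 - 53*I*√2/91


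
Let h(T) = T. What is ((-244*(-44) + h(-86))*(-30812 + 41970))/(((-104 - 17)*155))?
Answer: -23766540/3751 ≈ -6336.1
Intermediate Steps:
((-244*(-44) + h(-86))*(-30812 + 41970))/(((-104 - 17)*155)) = ((-244*(-44) - 86)*(-30812 + 41970))/(((-104 - 17)*155)) = ((10736 - 86)*11158)/((-121*155)) = (10650*11158)/(-18755) = 118832700*(-1/18755) = -23766540/3751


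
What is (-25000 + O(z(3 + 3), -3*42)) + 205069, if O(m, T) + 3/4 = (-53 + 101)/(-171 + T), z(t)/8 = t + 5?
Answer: 71306963/396 ≈ 1.8007e+5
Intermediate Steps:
z(t) = 40 + 8*t (z(t) = 8*(t + 5) = 8*(5 + t) = 40 + 8*t)
O(m, T) = -3/4 + 48/(-171 + T) (O(m, T) = -3/4 + (-53 + 101)/(-171 + T) = -3/4 + 48/(-171 + T))
(-25000 + O(z(3 + 3), -3*42)) + 205069 = (-25000 + 3*(235 - (-3)*42)/(4*(-171 - 3*42))) + 205069 = (-25000 + 3*(235 - 1*(-126))/(4*(-171 - 126))) + 205069 = (-25000 + (3/4)*(235 + 126)/(-297)) + 205069 = (-25000 + (3/4)*(-1/297)*361) + 205069 = (-25000 - 361/396) + 205069 = -9900361/396 + 205069 = 71306963/396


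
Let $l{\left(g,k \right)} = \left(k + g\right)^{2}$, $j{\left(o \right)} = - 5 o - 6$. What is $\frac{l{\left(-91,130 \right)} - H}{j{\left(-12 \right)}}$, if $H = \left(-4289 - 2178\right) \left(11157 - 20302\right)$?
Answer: $- \frac{29569597}{27} \approx -1.0952 \cdot 10^{6}$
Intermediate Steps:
$j{\left(o \right)} = -6 - 5 o$
$l{\left(g,k \right)} = \left(g + k\right)^{2}$
$H = 59140715$ ($H = \left(-6467\right) \left(-9145\right) = 59140715$)
$\frac{l{\left(-91,130 \right)} - H}{j{\left(-12 \right)}} = \frac{\left(-91 + 130\right)^{2} - 59140715}{-6 - -60} = \frac{39^{2} - 59140715}{-6 + 60} = \frac{1521 - 59140715}{54} = \left(-59139194\right) \frac{1}{54} = - \frac{29569597}{27}$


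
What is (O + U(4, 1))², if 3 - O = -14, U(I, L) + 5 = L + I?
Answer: 289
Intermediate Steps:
U(I, L) = -5 + I + L (U(I, L) = -5 + (L + I) = -5 + (I + L) = -5 + I + L)
O = 17 (O = 3 - 1*(-14) = 3 + 14 = 17)
(O + U(4, 1))² = (17 + (-5 + 4 + 1))² = (17 + 0)² = 17² = 289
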